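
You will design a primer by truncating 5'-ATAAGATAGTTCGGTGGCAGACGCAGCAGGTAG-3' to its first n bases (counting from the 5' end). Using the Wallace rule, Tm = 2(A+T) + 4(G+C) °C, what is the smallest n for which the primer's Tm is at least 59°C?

First 20 bases: ATAAGATAGTTCGGTGGCAG → Tm = 58°C (< 59°C)
First 21 bases: ATAAGATAGTTCGGTGGCAGA → Tm = 60°C (≥ 59°C)
Each additional base adds 2°C (A/T) or 4°C (G/C), so Tm is non-decreasing in n; n = 21 is the first length to reach 59°C.

n = 21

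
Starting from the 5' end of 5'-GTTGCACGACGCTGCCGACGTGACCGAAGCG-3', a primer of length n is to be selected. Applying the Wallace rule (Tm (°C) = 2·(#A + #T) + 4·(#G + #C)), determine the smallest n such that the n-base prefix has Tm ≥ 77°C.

First 23 bases: GTTGCACGACGCTGCCGACGTGA → Tm = 76°C (< 77°C)
First 24 bases: GTTGCACGACGCTGCCGACGTGAC → Tm = 80°C (≥ 77°C)
Each additional base adds 2°C (A/T) or 4°C (G/C), so Tm is non-decreasing in n; n = 24 is the first length to reach 77°C.

n = 24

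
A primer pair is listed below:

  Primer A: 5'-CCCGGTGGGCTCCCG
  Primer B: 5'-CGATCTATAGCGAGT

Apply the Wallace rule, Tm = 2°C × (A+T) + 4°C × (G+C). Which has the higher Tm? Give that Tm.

Primer A, 56°C

Primer A: A+T=2, G+C=13 → Tm = 2(2)+4(13) = 56°C
Primer B: A+T=8, G+C=7 → Tm = 2(8)+4(7) = 44°C
56°C vs 44°C → primer A is higher.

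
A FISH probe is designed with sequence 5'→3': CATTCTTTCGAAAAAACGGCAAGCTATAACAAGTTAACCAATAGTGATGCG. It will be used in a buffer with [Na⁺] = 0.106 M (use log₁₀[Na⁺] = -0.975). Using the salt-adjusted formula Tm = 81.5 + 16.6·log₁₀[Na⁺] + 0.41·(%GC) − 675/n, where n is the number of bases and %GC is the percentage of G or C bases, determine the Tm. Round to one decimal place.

67.4°C

Length n = 51. Counting bases: G=9, A=20, C=10, T=12
G+C = 19, so %GC = 19/51 × 100 = 37.255%
Salt term: 16.6 × (-0.975) = -16.185
GC term: 0.41 × 37.255 = 15.275; length term: −675/51 = −13.235
Tm = 81.5 + (-16.185) + 15.275 − 13.235 = 67.355 → 67.4°C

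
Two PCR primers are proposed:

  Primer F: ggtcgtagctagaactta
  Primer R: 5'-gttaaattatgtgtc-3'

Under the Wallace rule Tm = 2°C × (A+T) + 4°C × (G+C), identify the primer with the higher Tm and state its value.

Primer F: A+T=10, G+C=8 → Tm = 2(10)+4(8) = 52°C
Primer R: A+T=11, G+C=4 → Tm = 2(11)+4(4) = 38°C
52°C vs 38°C → primer F is higher.

Primer F, 52°C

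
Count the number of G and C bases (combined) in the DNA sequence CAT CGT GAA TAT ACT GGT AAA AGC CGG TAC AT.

Counting bases: A=11, C=6, T=8, G=7
G+C = 7 + 6 = 13

13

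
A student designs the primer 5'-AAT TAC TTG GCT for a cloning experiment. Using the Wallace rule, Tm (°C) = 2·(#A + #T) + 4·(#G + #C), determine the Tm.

32°C

Scanning the sequence gives T=5, G=2, C=2, A=3.
AT pairs contribute 8, GC pairs contribute 4.
Tm = 2(8) + 4(4) = 16 + 16 = 32°C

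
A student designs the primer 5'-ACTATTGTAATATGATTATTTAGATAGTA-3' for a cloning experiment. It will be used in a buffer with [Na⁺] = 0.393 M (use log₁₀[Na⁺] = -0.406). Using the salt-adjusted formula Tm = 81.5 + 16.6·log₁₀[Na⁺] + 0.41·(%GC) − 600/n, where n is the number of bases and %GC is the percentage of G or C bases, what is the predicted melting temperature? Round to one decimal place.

61.1°C

Length n = 29. Counting bases: G=4, C=1, A=11, T=13
G+C = 5, so %GC = 5/29 × 100 = 17.241%
Salt term: 16.6 × (-0.406) = -6.74
GC term: 0.41 × 17.241 = 7.069; length term: −600/29 = −20.69
Tm = 81.5 + (-6.74) + 7.069 − 20.69 = 61.139 → 61.1°C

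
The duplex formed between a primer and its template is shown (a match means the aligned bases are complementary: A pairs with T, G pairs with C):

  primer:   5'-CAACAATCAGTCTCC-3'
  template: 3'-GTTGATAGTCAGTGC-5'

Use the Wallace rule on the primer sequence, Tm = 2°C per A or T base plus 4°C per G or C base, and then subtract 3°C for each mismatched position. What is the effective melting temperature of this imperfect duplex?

35°C

Primer base counts: A=5, T=3, G=1, C=6 → A+T=8, G+C=7
Perfect-match Tm = 2(8) + 4(7) = 16 + 28 = 44°C
Mismatches (positions where the bases are not complementary): 3 (at positions 5, 13, 15)
Effective Tm = 44 − 3×3 = 44 − 9 = 35°C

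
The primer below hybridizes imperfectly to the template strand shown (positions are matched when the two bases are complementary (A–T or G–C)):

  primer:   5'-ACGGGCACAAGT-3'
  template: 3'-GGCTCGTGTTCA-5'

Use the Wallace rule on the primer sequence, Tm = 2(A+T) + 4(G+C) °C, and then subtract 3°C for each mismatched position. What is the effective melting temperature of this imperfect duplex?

32°C

Primer base counts: A=4, T=1, G=4, C=3 → A+T=5, G+C=7
Perfect-match Tm = 2(5) + 4(7) = 10 + 28 = 38°C
Mismatches (positions where the bases are not complementary): 2 (at positions 1, 4)
Effective Tm = 38 − 2×3 = 38 − 6 = 32°C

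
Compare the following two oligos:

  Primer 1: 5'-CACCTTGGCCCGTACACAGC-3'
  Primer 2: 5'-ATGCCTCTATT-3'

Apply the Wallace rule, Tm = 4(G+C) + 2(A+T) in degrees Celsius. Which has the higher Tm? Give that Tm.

Primer 1, 66°C

Primer 1: A+T=7, G+C=13 → Tm = 2(7)+4(13) = 66°C
Primer 2: A+T=7, G+C=4 → Tm = 2(7)+4(4) = 30°C
66°C vs 30°C → primer 1 is higher.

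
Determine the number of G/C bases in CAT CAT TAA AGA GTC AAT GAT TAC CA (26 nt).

8

Base counts: A=11, T=7, G=3, C=5
Total G or C: 3 + 5 = 8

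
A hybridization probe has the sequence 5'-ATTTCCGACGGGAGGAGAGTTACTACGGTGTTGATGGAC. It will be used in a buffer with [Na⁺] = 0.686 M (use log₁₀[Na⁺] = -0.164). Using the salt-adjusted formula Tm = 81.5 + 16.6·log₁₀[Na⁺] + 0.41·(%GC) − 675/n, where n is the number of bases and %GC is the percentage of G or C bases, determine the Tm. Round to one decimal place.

82.5°C

Length n = 39. Scanning the sequence gives T=10, C=6, A=9, G=14.
G+C = 20, so %GC = 20/39 × 100 = 51.282%
Salt term: 16.6 × (-0.164) = -2.722
GC term: 0.41 × 51.282 = 21.026; length term: −675/39 = −17.308
Tm = 81.5 + (-2.722) + 21.026 − 17.308 = 82.496 → 82.5°C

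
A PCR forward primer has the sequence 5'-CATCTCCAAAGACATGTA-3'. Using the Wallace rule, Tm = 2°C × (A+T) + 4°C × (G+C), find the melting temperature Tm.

50°C

Counting bases: A=7, T=4, G=2, C=5
A+T = 11, G+C = 7
Tm = 2×11 + 4×7 = 50°C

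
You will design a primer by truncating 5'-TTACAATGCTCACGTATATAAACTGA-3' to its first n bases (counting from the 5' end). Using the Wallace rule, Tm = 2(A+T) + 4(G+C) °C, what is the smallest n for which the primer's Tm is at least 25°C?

First 9 bases: TTACAATGC → Tm = 24°C (< 25°C)
First 10 bases: TTACAATGCT → Tm = 26°C (≥ 25°C)
Since every base adds ≥2°C, Tm only increases with n, so the threshold is first crossed at n = 10.

n = 10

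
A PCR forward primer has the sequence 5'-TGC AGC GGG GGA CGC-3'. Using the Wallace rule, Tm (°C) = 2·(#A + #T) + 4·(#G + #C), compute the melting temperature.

Scanning the sequence gives A=2, G=8, T=1, C=4.
So N_AT = 3 and N_GC = 12.
Tm = 4·12 + 2·3 = 48 + 6 = 54°C

54°C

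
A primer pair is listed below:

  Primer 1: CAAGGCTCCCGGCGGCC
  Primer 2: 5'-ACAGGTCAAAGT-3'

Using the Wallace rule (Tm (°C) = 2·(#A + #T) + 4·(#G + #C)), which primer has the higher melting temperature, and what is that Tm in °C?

Primer 1: A+T=3, G+C=14 → Tm = 2(3)+4(14) = 62°C
Primer 2: A+T=7, G+C=5 → Tm = 2(7)+4(5) = 34°C
62°C vs 34°C → primer 1 is higher.

Primer 1, 62°C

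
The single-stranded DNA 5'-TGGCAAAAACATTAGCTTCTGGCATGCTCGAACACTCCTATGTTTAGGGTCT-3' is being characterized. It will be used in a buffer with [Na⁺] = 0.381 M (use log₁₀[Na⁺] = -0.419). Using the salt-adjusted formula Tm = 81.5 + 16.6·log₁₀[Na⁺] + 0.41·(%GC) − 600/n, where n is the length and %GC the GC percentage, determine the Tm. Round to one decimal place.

Length n = 52. Counting bases: A=13, C=12, G=11, T=16
G+C = 23, so %GC = 23/52 × 100 = 44.231%
Salt term: 16.6 × (-0.419) = -6.955
GC term: 0.41 × 44.231 = 18.135; length term: −600/52 = −11.538
Tm = 81.5 + (-6.955) + 18.135 − 11.538 = 81.142 → 81.1°C

81.1°C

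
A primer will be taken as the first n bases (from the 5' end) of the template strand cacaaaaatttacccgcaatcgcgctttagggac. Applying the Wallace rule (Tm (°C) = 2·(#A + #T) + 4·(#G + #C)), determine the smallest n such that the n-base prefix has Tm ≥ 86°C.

First 29 bases: CACAAAAATTTACCCGCAATCGCGCTTTA → Tm = 82°C (< 86°C)
First 30 bases: CACAAAAATTTACCCGCAATCGCGCTTTAG → Tm = 86°C (≥ 86°C)
Each additional base adds 2°C (A/T) or 4°C (G/C), so Tm is non-decreasing in n; n = 30 is the first length to reach 86°C.

n = 30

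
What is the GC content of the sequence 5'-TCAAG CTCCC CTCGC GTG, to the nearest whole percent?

67%

Counting bases: T=4, C=8, G=4, A=2
G+C = 4 + 8 = 12 out of 18 bases
%GC = 12/18 × 100 = 66.67% ≈ 67%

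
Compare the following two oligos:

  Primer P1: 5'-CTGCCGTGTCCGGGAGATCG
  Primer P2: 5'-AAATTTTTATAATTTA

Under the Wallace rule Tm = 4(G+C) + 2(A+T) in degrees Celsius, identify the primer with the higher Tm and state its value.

Primer P1, 68°C

Primer P1: A+T=6, G+C=14 → Tm = 2(6)+4(14) = 68°C
Primer P2: A+T=16, G+C=0 → Tm = 2(16)+4(0) = 32°C
68°C vs 32°C → primer P1 is higher.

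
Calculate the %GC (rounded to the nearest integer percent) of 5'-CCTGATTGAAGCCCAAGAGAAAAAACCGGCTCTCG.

Base counts: C=10, T=5, G=8, A=12
G+C = 8 + 10 = 18 out of 35 bases
%GC = 18/35 × 100 = 51.43% ≈ 51%

51%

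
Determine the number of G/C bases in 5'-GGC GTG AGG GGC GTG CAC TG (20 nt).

Counting bases: G=11, C=4, A=2, T=3
Total G or C: 11 + 4 = 15

15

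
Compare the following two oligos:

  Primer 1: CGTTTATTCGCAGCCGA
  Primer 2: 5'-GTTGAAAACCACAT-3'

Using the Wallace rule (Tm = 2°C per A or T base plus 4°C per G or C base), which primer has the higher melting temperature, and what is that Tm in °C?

Primer 1, 52°C

Primer 1: A+T=8, G+C=9 → Tm = 2(8)+4(9) = 52°C
Primer 2: A+T=9, G+C=5 → Tm = 2(9)+4(5) = 38°C
52°C vs 38°C → primer 1 is higher.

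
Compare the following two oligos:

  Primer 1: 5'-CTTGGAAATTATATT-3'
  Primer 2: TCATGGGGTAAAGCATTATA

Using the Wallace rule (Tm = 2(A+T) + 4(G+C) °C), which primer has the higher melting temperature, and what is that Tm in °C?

Primer 1: A+T=12, G+C=3 → Tm = 2(12)+4(3) = 36°C
Primer 2: A+T=13, G+C=7 → Tm = 2(13)+4(7) = 54°C
36°C vs 54°C → primer 2 is higher.

Primer 2, 54°C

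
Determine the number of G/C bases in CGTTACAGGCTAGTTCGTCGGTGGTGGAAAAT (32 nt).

16

Counting bases: T=9, G=11, A=7, C=5
Total G or C: 11 + 5 = 16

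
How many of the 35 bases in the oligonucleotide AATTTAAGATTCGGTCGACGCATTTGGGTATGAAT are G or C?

13

Counting bases: A=10, T=12, C=4, G=9
Total G or C: 9 + 4 = 13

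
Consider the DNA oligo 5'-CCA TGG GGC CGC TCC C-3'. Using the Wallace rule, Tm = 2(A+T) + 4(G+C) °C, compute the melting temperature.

58°C

Scanning the sequence gives C=8, G=5, A=1, T=2.
So N_AT = 3 and N_GC = 13.
Tm = 2(3) + 4(13) = 6 + 52 = 58°C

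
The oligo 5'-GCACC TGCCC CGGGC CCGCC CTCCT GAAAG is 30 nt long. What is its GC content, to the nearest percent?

77%

Counting bases: C=15, G=8, A=4, T=3
G+C = 8 + 15 = 23 out of 30 bases
%GC = 23/30 × 100 = 76.67% ≈ 77%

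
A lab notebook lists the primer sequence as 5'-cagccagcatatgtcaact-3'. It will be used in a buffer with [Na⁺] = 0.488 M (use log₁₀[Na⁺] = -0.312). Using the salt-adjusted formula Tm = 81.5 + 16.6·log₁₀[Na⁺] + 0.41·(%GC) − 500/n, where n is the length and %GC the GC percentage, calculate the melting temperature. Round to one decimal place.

69.4°C

Length n = 19. A=6, C=6, T=4, G=3
G+C = 9, so %GC = 9/19 × 100 = 47.368%
Salt term: 16.6 × (-0.312) = -5.179
GC term: 0.41 × 47.368 = 19.421; length term: −500/19 = −26.316
Tm = 81.5 + (-5.179) + 19.421 − 26.316 = 69.426 → 69.4°C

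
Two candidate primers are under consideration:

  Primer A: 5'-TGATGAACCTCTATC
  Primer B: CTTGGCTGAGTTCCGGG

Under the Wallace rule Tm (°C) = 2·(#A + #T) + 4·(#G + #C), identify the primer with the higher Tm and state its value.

Primer B, 56°C

Primer A: A+T=9, G+C=6 → Tm = 2(9)+4(6) = 42°C
Primer B: A+T=6, G+C=11 → Tm = 2(6)+4(11) = 56°C
42°C vs 56°C → primer B is higher.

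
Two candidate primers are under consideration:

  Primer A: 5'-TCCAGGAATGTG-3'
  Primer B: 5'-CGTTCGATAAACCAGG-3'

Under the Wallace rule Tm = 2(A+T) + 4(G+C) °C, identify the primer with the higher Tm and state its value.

Primer B, 48°C

Primer A: A+T=6, G+C=6 → Tm = 2(6)+4(6) = 36°C
Primer B: A+T=8, G+C=8 → Tm = 2(8)+4(8) = 48°C
36°C vs 48°C → primer B is higher.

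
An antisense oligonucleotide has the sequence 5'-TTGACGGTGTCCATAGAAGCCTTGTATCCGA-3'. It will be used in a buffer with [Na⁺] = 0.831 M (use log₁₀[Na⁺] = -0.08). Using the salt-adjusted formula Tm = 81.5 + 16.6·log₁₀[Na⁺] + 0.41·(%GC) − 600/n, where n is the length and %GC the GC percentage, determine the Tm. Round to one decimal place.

80.7°C

Length n = 31. Counting bases: A=7, C=7, G=8, T=9
G+C = 15, so %GC = 15/31 × 100 = 48.387%
Salt term: 16.6 × (-0.08) = -1.328
GC term: 0.41 × 48.387 = 19.839; length term: −600/31 = −19.355
Tm = 81.5 + (-1.328) + 19.839 − 19.355 = 80.656 → 80.7°C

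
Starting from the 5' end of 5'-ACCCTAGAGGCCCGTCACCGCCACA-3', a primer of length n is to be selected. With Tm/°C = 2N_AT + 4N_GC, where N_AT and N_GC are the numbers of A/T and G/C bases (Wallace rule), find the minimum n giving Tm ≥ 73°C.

n = 22

First 21 bases: ACCCTAGAGGCCCGTCACCGC → Tm = 72°C (< 73°C)
First 22 bases: ACCCTAGAGGCCCGTCACCGCC → Tm = 76°C (≥ 73°C)
Each additional base adds 2°C (A/T) or 4°C (G/C), so Tm is non-decreasing in n; n = 22 is the first length to reach 73°C.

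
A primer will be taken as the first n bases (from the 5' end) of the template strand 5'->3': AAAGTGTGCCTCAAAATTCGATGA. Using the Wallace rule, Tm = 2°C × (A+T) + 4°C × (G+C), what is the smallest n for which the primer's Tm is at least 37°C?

n = 13

First 12 bases: AAAGTGTGCCTC → Tm = 36°C (< 37°C)
First 13 bases: AAAGTGTGCCTCA → Tm = 38°C (≥ 37°C)
Each additional base adds 2°C (A/T) or 4°C (G/C), so Tm is non-decreasing in n; n = 13 is the first length to reach 37°C.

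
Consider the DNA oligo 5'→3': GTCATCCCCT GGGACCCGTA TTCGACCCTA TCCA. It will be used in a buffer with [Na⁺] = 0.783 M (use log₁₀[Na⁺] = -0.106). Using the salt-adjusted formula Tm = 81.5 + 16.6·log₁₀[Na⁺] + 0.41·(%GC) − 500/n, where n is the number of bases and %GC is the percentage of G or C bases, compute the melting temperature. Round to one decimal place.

Length n = 34. C=14, A=6, T=8, G=6
G+C = 20, so %GC = 20/34 × 100 = 58.824%
Salt term: 16.6 × (-0.106) = -1.76
GC term: 0.41 × 58.824 = 24.118; length term: −500/34 = −14.706
Tm = 81.5 + (-1.76) + 24.118 − 14.706 = 89.152 → 89.2°C

89.2°C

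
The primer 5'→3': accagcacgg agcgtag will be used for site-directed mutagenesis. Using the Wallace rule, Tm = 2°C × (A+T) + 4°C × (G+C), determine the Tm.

Counting bases: C=5, T=1, A=5, G=6
A+T = 6, G+C = 11
Tm = 2×6 + 4×11 = 56°C

56°C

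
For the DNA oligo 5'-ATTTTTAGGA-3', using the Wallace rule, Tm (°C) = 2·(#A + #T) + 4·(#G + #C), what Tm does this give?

Counting bases: G=2, C=0, A=3, T=5
AT pairs contribute 8, GC pairs contribute 2.
Tm = 2(8) + 4(2) = 16 + 8 = 24°C

24°C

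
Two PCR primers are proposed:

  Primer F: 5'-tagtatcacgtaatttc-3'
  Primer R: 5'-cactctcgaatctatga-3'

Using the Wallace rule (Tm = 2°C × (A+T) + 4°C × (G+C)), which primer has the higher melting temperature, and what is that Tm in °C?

Primer F: A+T=12, G+C=5 → Tm = 2(12)+4(5) = 44°C
Primer R: A+T=10, G+C=7 → Tm = 2(10)+4(7) = 48°C
44°C vs 48°C → primer R is higher.

Primer R, 48°C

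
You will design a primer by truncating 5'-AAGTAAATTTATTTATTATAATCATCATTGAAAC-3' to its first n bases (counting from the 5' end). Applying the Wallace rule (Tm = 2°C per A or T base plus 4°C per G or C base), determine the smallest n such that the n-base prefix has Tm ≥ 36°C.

n = 17

First 16 bases: AAGTAAATTTATTTAT → Tm = 34°C (< 36°C)
First 17 bases: AAGTAAATTTATTTATT → Tm = 36°C (≥ 36°C)
Each additional base adds 2°C (A/T) or 4°C (G/C), so Tm is non-decreasing in n; n = 17 is the first length to reach 36°C.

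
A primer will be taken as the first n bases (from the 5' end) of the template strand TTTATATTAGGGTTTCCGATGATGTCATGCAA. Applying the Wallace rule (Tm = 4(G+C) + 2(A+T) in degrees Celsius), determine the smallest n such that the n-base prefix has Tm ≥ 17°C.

First 8 bases: TTTATATT → Tm = 16°C (< 17°C)
First 9 bases: TTTATATTA → Tm = 18°C (≥ 17°C)
Since every base adds ≥2°C, Tm only increases with n, so the threshold is first crossed at n = 9.

n = 9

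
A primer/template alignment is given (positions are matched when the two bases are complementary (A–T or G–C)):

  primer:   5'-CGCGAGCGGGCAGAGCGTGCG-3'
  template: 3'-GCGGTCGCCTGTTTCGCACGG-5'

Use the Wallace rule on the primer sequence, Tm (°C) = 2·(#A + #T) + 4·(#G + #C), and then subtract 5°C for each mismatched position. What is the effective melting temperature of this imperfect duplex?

Primer base counts: A=3, T=1, G=11, C=6 → A+T=4, G+C=17
Perfect-match Tm = 2(4) + 4(17) = 8 + 68 = 76°C
Mismatches (positions where the bases are not complementary): 4 (at positions 4, 10, 13, 21)
Effective Tm = 76 − 4×5 = 76 − 20 = 56°C

56°C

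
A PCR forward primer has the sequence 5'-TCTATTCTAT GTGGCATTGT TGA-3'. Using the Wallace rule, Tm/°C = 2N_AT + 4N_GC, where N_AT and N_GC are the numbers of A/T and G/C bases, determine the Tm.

Base counts: T=11, G=5, A=4, C=3
AT pairs contribute 15, GC pairs contribute 8.
Tm = 4·8 + 2·15 = 32 + 30 = 62°C

62°C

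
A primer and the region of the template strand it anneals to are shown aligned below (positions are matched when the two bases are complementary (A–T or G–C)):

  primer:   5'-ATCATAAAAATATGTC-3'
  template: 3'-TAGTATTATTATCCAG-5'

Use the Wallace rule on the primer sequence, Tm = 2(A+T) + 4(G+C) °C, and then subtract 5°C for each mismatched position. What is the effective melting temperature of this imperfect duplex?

Primer base counts: A=8, T=5, G=1, C=2 → A+T=13, G+C=3
Perfect-match Tm = 2(13) + 4(3) = 26 + 12 = 38°C
Mismatches (positions where the bases are not complementary): 2 (at positions 8, 13)
Effective Tm = 38 − 2×5 = 38 − 10 = 28°C

28°C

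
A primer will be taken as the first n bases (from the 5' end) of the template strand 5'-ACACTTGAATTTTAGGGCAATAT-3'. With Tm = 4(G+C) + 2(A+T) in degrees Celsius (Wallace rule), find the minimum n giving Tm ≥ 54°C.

n = 20

First 19 bases: ACACTTGAATTTTAGGGCA → Tm = 52°C (< 54°C)
First 20 bases: ACACTTGAATTTTAGGGCAA → Tm = 54°C (≥ 54°C)
Since every base adds ≥2°C, Tm only increases with n, so the threshold is first crossed at n = 20.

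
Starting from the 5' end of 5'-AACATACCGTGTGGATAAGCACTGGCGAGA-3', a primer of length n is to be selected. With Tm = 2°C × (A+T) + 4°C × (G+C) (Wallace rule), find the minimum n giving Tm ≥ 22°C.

n = 8

First 7 bases: AACATAC → Tm = 18°C (< 22°C)
First 8 bases: AACATACC → Tm = 22°C (≥ 22°C)
Each additional base adds 2°C (A/T) or 4°C (G/C), so Tm is non-decreasing in n; n = 8 is the first length to reach 22°C.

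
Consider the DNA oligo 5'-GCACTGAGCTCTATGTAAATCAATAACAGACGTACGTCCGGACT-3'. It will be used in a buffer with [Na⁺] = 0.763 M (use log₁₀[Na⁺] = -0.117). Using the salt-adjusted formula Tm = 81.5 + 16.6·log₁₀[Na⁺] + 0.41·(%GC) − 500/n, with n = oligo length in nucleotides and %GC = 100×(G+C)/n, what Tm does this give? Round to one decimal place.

Length n = 44. A=14, C=11, T=10, G=9
G+C = 20, so %GC = 20/44 × 100 = 45.455%
Salt term: 16.6 × (-0.117) = -1.942
GC term: 0.41 × 45.455 = 18.637; length term: −500/44 = −11.364
Tm = 81.5 + (-1.942) + 18.637 − 11.364 = 86.831 → 86.8°C

86.8°C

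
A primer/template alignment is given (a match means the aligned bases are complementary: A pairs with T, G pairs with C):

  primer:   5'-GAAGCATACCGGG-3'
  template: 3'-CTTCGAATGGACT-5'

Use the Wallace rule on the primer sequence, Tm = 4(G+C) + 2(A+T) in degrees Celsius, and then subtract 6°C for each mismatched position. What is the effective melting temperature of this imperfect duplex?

Primer base counts: A=4, T=1, G=5, C=3 → A+T=5, G+C=8
Perfect-match Tm = 2(5) + 4(8) = 10 + 32 = 42°C
Mismatches (positions where the bases are not complementary): 3 (at positions 6, 11, 13)
Effective Tm = 42 − 3×6 = 42 − 18 = 24°C

24°C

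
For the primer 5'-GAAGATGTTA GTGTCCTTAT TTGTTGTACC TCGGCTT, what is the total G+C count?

Scanning the sequence gives T=16, C=6, A=6, G=9.
G+C = 9 + 6 = 15

15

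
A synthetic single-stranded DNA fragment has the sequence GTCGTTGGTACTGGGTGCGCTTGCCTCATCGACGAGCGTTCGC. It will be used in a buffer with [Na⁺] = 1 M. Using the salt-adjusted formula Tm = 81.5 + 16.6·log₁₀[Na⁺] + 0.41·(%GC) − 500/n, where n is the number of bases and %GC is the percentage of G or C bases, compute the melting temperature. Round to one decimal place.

Length n = 43. Counting bases: A=4, G=15, C=12, T=12
G+C = 27, so %GC = 27/43 × 100 = 62.791%
Salt term: 16.6 × (0) = 0
GC term: 0.41 × 62.791 = 25.744; length term: −500/43 = −11.628
Tm = 81.5 + (0) + 25.744 − 11.628 = 95.616 → 95.6°C

95.6°C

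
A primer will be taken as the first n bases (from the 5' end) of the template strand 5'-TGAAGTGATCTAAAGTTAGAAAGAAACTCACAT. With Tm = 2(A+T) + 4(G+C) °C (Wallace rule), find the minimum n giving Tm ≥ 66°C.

First 25 bases: TGAAGTGATCTAAAGTTAGAAAGAA → Tm = 64°C (< 66°C)
First 26 bases: TGAAGTGATCTAAAGTTAGAAAGAAA → Tm = 66°C (≥ 66°C)
Each additional base adds 2°C (A/T) or 4°C (G/C), so Tm is non-decreasing in n; n = 26 is the first length to reach 66°C.

n = 26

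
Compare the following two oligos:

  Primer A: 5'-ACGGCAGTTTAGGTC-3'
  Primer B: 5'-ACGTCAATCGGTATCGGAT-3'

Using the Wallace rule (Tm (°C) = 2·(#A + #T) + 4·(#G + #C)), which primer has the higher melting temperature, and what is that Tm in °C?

Primer B, 56°C

Primer A: A+T=7, G+C=8 → Tm = 2(7)+4(8) = 46°C
Primer B: A+T=10, G+C=9 → Tm = 2(10)+4(9) = 56°C
46°C vs 56°C → primer B is higher.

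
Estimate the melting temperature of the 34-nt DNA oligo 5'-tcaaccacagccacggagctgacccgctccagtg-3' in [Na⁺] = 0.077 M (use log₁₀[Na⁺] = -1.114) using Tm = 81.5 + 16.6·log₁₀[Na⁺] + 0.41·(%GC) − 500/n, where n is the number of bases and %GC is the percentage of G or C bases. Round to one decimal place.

74.8°C

Length n = 34. Scanning the sequence gives C=14, A=8, G=8, T=4.
G+C = 22, so %GC = 22/34 × 100 = 64.706%
Salt term: 16.6 × (-1.114) = -18.492
GC term: 0.41 × 64.706 = 26.529; length term: −500/34 = −14.706
Tm = 81.5 + (-18.492) + 26.529 − 14.706 = 74.831 → 74.8°C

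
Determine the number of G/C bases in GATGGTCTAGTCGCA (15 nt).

Base counts: C=3, A=3, T=4, G=5
Total G or C: 5 + 3 = 8

8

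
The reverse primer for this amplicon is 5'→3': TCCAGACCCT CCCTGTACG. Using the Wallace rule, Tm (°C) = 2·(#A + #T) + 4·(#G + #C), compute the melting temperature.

Base counts: T=4, G=3, C=9, A=3
A+T = 7, G+C = 12
Tm = 2×7 + 4×12 = 62°C

62°C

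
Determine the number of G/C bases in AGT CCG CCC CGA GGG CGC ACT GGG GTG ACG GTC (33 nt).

25

G=14, C=11, A=4, T=4
Total G or C: 14 + 11 = 25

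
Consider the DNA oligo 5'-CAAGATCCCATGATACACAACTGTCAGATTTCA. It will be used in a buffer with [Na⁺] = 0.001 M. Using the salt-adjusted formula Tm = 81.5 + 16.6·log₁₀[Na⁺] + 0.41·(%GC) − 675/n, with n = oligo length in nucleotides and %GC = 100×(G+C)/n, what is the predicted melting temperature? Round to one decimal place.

27.4°C

Length n = 33. Counting bases: C=9, G=4, A=12, T=8
G+C = 13, so %GC = 13/33 × 100 = 39.394%
Salt term: 16.6 × (-3) = -49.8
GC term: 0.41 × 39.394 = 16.152; length term: −675/33 = −20.455
Tm = 81.5 + (-49.8) + 16.152 − 20.455 = 27.397 → 27.4°C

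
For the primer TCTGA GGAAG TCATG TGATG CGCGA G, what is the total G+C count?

14

Counting bases: T=6, A=6, C=4, G=10
Total G or C: 10 + 4 = 14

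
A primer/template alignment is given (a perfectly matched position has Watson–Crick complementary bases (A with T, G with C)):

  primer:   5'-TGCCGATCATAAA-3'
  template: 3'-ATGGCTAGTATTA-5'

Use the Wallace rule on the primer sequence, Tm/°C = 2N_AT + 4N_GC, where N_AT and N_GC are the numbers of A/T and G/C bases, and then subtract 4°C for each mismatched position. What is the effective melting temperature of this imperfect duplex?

28°C

Primer base counts: A=5, T=3, G=2, C=3 → A+T=8, G+C=5
Perfect-match Tm = 2(8) + 4(5) = 16 + 20 = 36°C
Mismatches (positions where the bases are not complementary): 2 (at positions 2, 13)
Effective Tm = 36 − 2×4 = 36 − 8 = 28°C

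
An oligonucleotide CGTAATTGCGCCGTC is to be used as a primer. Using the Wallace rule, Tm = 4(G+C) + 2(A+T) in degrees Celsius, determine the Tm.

Base counts: G=4, A=2, C=5, T=4
A+T = 6, G+C = 9
Tm = 2×6 + 4×9 = 48°C

48°C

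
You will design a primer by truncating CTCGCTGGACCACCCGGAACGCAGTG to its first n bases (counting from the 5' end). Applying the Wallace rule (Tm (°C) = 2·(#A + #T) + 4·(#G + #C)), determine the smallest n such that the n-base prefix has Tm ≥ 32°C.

n = 10

First 9 bases: CTCGCTGGA → Tm = 30°C (< 32°C)
First 10 bases: CTCGCTGGAC → Tm = 34°C (≥ 32°C)
Since every base adds ≥2°C, Tm only increases with n, so the threshold is first crossed at n = 10.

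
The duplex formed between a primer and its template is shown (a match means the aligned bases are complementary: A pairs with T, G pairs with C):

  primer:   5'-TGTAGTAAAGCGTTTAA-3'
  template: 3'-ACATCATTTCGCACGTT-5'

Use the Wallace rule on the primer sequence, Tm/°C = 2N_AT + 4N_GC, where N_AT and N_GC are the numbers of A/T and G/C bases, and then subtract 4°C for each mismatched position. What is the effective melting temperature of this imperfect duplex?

Primer base counts: A=6, T=6, G=4, C=1 → A+T=12, G+C=5
Perfect-match Tm = 2(12) + 4(5) = 24 + 20 = 44°C
Mismatches (positions where the bases are not complementary): 2 (at positions 14, 15)
Effective Tm = 44 − 2×4 = 44 − 8 = 36°C

36°C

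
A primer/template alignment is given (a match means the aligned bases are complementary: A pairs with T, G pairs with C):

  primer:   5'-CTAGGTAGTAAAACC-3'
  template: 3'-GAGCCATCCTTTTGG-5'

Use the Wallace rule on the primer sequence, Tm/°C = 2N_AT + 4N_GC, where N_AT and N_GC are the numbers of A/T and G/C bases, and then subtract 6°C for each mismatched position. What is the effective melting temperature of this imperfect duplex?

Primer base counts: A=6, T=3, G=3, C=3 → A+T=9, G+C=6
Perfect-match Tm = 2(9) + 4(6) = 18 + 24 = 42°C
Mismatches (positions where the bases are not complementary): 2 (at positions 3, 9)
Effective Tm = 42 − 2×6 = 42 − 12 = 30°C

30°C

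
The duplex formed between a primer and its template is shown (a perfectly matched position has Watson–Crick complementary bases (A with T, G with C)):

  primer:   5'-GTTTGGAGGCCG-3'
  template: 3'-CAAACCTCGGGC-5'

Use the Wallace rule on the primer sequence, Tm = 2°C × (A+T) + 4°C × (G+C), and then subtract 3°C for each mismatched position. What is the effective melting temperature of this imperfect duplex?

Primer base counts: A=1, T=3, G=6, C=2 → A+T=4, G+C=8
Perfect-match Tm = 2(4) + 4(8) = 8 + 32 = 40°C
Mismatches (positions where the bases are not complementary): 1 (at position 9)
Effective Tm = 40 − 1×3 = 40 − 3 = 37°C

37°C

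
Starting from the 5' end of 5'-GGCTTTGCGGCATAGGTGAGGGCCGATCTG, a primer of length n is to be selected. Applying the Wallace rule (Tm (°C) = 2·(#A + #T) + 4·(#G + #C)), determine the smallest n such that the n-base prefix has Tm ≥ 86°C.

n = 26

First 25 bases: GGCTTTGCGGCATAGGTGAGGGCCG → Tm = 84°C (< 86°C)
First 26 bases: GGCTTTGCGGCATAGGTGAGGGCCGA → Tm = 86°C (≥ 86°C)
Since every base adds ≥2°C, Tm only increases with n, so the threshold is first crossed at n = 26.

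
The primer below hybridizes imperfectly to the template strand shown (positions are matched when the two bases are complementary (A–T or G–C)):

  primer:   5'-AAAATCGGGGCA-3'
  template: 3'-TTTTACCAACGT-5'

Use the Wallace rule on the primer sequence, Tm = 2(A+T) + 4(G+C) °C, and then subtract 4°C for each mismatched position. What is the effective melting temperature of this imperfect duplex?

24°C

Primer base counts: A=5, T=1, G=4, C=2 → A+T=6, G+C=6
Perfect-match Tm = 2(6) + 4(6) = 12 + 24 = 36°C
Mismatches (positions where the bases are not complementary): 3 (at positions 6, 8, 9)
Effective Tm = 36 − 3×4 = 36 − 12 = 24°C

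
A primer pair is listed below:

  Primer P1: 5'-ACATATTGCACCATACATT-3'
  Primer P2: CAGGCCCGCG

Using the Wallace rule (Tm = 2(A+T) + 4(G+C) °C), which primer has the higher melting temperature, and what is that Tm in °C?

Primer P1, 50°C

Primer P1: A+T=13, G+C=6 → Tm = 2(13)+4(6) = 50°C
Primer P2: A+T=1, G+C=9 → Tm = 2(1)+4(9) = 38°C
50°C vs 38°C → primer P1 is higher.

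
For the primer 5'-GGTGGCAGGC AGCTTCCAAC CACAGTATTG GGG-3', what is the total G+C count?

20

C=8, A=7, G=12, T=6
Total G or C: 12 + 8 = 20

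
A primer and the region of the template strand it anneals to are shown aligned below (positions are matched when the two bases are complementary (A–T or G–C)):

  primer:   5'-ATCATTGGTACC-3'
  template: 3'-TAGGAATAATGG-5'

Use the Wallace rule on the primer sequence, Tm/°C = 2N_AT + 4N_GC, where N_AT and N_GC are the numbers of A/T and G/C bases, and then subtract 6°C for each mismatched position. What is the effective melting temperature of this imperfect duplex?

Primer base counts: A=3, T=4, G=2, C=3 → A+T=7, G+C=5
Perfect-match Tm = 2(7) + 4(5) = 14 + 20 = 34°C
Mismatches (positions where the bases are not complementary): 3 (at positions 4, 7, 8)
Effective Tm = 34 − 3×6 = 34 − 18 = 16°C

16°C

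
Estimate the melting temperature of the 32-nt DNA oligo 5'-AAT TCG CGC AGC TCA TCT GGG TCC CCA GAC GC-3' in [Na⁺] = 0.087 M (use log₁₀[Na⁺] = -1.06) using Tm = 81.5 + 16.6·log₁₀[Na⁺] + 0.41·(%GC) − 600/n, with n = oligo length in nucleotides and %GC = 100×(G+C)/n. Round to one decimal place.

70.8°C

Length n = 32. Scanning the sequence gives T=6, G=8, A=6, C=12.
G+C = 20, so %GC = 20/32 × 100 = 62.5%
Salt term: 16.6 × (-1.06) = -17.596
GC term: 0.41 × 62.5 = 25.625; length term: −600/32 = −18.75
Tm = 81.5 + (-17.596) + 25.625 − 18.75 = 70.779 → 70.8°C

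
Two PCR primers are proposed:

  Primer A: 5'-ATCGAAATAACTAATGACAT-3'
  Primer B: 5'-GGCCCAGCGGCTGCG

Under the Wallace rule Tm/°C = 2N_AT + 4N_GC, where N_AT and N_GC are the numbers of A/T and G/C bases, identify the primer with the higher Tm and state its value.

Primer A: A+T=15, G+C=5 → Tm = 2(15)+4(5) = 50°C
Primer B: A+T=2, G+C=13 → Tm = 2(2)+4(13) = 56°C
50°C vs 56°C → primer B is higher.

Primer B, 56°C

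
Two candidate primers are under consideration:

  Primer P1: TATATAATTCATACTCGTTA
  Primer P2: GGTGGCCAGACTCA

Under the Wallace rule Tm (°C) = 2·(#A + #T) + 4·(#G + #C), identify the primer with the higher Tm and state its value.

Primer P1: A+T=16, G+C=4 → Tm = 2(16)+4(4) = 48°C
Primer P2: A+T=5, G+C=9 → Tm = 2(5)+4(9) = 46°C
48°C vs 46°C → primer P1 is higher.

Primer P1, 48°C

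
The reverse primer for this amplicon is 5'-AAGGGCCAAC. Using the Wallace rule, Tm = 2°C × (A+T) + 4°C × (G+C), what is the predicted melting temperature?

32°C

Counting bases: T=0, A=4, G=3, C=3
AT pairs contribute 4, GC pairs contribute 6.
Tm = 2×4 + 4×6 = 32°C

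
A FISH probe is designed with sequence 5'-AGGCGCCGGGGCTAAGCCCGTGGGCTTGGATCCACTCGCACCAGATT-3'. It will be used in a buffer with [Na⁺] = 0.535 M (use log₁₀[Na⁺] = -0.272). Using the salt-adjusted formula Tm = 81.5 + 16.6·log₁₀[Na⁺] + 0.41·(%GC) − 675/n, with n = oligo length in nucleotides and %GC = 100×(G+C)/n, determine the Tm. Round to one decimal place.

89.7°C

Length n = 47. Scanning the sequence gives A=8, T=8, G=16, C=15.
G+C = 31, so %GC = 31/47 × 100 = 65.957%
Salt term: 16.6 × (-0.272) = -4.515
GC term: 0.41 × 65.957 = 27.042; length term: −675/47 = −14.362
Tm = 81.5 + (-4.515) + 27.042 − 14.362 = 89.665 → 89.7°C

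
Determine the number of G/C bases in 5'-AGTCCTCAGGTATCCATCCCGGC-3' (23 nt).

14

Scanning the sequence gives T=5, G=5, A=4, C=9.
G+C = 5 + 9 = 14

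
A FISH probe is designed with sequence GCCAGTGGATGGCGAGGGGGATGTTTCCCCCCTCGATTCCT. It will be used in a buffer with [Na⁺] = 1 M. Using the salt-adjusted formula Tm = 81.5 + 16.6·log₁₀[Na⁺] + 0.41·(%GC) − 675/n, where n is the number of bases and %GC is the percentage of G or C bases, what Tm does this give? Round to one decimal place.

91.0°C

Length n = 41. C=12, T=10, A=5, G=14
G+C = 26, so %GC = 26/41 × 100 = 63.415%
Salt term: 16.6 × (0) = 0
GC term: 0.41 × 63.415 = 26; length term: −675/41 = −16.463
Tm = 81.5 + (0) + 26 − 16.463 = 91.037 → 91.0°C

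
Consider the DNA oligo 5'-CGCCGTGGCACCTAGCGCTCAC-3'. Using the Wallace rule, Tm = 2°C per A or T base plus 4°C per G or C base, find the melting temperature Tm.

Counting bases: A=3, G=6, C=10, T=3
AT pairs contribute 6, GC pairs contribute 16.
Tm = 2(6) + 4(16) = 12 + 64 = 76°C

76°C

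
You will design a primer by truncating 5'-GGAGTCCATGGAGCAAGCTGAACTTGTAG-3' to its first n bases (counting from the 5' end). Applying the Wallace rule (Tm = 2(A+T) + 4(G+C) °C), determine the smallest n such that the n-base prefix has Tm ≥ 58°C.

n = 18

First 17 bases: GGAGTCCATGGAGCAAG → Tm = 54°C (< 58°C)
First 18 bases: GGAGTCCATGGAGCAAGC → Tm = 58°C (≥ 58°C)
Since every base adds ≥2°C, Tm only increases with n, so the threshold is first crossed at n = 18.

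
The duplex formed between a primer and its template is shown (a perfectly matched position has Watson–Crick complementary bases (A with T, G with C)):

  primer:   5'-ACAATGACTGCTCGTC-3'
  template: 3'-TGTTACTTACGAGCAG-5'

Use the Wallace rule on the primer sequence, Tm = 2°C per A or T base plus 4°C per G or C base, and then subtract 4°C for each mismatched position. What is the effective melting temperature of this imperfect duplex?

Primer base counts: A=4, T=4, G=3, C=5 → A+T=8, G+C=8
Perfect-match Tm = 2(8) + 4(8) = 16 + 32 = 48°C
Mismatches (positions where the bases are not complementary): 1 (at position 8)
Effective Tm = 48 − 1×4 = 48 − 4 = 44°C

44°C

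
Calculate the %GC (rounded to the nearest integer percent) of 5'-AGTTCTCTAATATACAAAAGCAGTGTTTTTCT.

28%

T=13, C=5, G=4, A=10
G+C = 4 + 5 = 9 out of 32 bases
%GC = 9/32 × 100 = 28.12% ≈ 28%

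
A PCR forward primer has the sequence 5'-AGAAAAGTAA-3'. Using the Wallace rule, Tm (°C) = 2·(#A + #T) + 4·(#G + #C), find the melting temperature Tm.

24°C

Scanning the sequence gives C=0, T=1, A=7, G=2.
So N_AT = 8 and N_GC = 2.
Tm = 2(8) + 4(2) = 16 + 8 = 24°C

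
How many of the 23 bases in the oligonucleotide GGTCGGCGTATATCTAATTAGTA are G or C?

9

Scanning the sequence gives C=3, A=6, G=6, T=8.
Total G or C: 6 + 3 = 9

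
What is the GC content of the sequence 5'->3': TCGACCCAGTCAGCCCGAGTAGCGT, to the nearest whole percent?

Base counts: G=7, T=4, C=9, A=5
G+C = 7 + 9 = 16 out of 25 bases
%GC = 16/25 × 100 = 64% ≈ 64%

64%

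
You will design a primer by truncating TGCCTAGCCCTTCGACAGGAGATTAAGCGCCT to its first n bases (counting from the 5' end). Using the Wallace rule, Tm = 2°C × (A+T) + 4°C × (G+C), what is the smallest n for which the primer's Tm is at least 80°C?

n = 27

First 26 bases: TGCCTAGCCCTTCGACAGGAGATTAA → Tm = 78°C (< 80°C)
First 27 bases: TGCCTAGCCCTTCGACAGGAGATTAAG → Tm = 82°C (≥ 80°C)
Each additional base adds 2°C (A/T) or 4°C (G/C), so Tm is non-decreasing in n; n = 27 is the first length to reach 80°C.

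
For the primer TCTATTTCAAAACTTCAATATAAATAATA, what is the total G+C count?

Counting bases: T=11, G=0, A=14, C=4
Total G or C: 0 + 4 = 4

4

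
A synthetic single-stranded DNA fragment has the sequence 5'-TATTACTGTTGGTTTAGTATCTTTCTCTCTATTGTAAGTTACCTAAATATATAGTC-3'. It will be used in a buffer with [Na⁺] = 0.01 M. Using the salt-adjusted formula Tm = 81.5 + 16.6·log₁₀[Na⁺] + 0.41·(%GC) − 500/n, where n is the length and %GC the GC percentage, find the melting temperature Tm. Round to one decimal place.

50.4°C

Length n = 56. C=8, G=7, A=14, T=27
G+C = 15, so %GC = 15/56 × 100 = 26.786%
Salt term: 16.6 × (-2) = -33.2
GC term: 0.41 × 26.786 = 10.982; length term: −500/56 = −8.929
Tm = 81.5 + (-33.2) + 10.982 − 8.929 = 50.353 → 50.4°C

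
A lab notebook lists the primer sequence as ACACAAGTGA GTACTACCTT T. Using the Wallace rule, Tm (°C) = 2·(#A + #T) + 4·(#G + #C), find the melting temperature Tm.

58°C

G=3, C=5, A=7, T=6
AT pairs contribute 13, GC pairs contribute 8.
Tm = 2(13) + 4(8) = 26 + 32 = 58°C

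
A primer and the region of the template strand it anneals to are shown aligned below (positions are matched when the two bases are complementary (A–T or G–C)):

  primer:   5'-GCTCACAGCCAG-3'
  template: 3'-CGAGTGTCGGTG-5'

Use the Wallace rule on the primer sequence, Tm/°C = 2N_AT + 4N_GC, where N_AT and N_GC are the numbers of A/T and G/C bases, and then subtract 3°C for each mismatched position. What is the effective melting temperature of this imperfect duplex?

Primer base counts: A=3, T=1, G=3, C=5 → A+T=4, G+C=8
Perfect-match Tm = 2(4) + 4(8) = 8 + 32 = 40°C
Mismatches (positions where the bases are not complementary): 1 (at position 12)
Effective Tm = 40 − 1×3 = 40 − 3 = 37°C

37°C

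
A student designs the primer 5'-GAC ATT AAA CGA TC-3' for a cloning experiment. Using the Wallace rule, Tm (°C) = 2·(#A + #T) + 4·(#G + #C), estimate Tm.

38°C

C=3, A=6, T=3, G=2
A+T = 9, G+C = 5
Tm = 2×9 + 4×5 = 38°C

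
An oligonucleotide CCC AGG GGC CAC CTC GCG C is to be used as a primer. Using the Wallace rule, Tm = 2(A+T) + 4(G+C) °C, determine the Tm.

70°C

Counting bases: C=10, A=2, T=1, G=6
So N_AT = 3 and N_GC = 16.
Tm = 4·16 + 2·3 = 64 + 6 = 70°C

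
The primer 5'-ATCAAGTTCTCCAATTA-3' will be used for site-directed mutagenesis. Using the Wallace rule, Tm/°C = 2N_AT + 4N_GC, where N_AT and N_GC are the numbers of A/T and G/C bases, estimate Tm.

Scanning the sequence gives T=6, G=1, A=6, C=4.
A+T = 12, G+C = 5
Tm = 2(12) + 4(5) = 24 + 20 = 44°C

44°C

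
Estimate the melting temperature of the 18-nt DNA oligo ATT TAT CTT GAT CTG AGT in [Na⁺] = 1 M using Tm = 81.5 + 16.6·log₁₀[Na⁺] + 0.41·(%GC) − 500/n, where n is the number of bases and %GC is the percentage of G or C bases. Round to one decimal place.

Length n = 18. Base counts: C=2, G=3, A=4, T=9
G+C = 5, so %GC = 5/18 × 100 = 27.778%
Salt term: 16.6 × (0) = 0
GC term: 0.41 × 27.778 = 11.389; length term: −500/18 = −27.778
Tm = 81.5 + (0) + 11.389 − 27.778 = 65.111 → 65.1°C

65.1°C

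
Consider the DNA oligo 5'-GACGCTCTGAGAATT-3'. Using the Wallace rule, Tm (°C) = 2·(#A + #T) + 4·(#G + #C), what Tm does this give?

Base counts: G=4, T=4, C=3, A=4
So N_AT = 8 and N_GC = 7.
Tm = 4·7 + 2·8 = 28 + 16 = 44°C

44°C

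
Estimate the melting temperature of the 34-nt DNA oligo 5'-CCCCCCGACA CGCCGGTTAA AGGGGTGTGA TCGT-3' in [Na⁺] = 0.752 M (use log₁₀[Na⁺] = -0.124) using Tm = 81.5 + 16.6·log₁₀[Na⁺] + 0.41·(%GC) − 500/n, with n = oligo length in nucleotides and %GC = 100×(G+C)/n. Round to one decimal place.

Length n = 34. Counting bases: C=11, T=6, A=6, G=11
G+C = 22, so %GC = 22/34 × 100 = 64.706%
Salt term: 16.6 × (-0.124) = -2.058
GC term: 0.41 × 64.706 = 26.529; length term: −500/34 = −14.706
Tm = 81.5 + (-2.058) + 26.529 − 14.706 = 91.265 → 91.3°C

91.3°C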